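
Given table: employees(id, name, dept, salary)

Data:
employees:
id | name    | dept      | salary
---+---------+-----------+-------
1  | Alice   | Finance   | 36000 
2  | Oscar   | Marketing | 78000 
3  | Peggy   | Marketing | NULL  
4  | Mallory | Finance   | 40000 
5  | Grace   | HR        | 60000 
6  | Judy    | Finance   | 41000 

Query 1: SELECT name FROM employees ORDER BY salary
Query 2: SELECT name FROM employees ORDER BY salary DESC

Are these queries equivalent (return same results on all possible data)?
No, not equivalent

Query 1 returns: [('Peggy',), ('Alice',), ('Mallory',), ('Judy',), ('Grace',), ('Oscar',)]
Query 2 returns: [('Oscar',), ('Grace',), ('Judy',), ('Mallory',), ('Alice',), ('Peggy',)]

Reason: ASC vs DESC gives opposite ordering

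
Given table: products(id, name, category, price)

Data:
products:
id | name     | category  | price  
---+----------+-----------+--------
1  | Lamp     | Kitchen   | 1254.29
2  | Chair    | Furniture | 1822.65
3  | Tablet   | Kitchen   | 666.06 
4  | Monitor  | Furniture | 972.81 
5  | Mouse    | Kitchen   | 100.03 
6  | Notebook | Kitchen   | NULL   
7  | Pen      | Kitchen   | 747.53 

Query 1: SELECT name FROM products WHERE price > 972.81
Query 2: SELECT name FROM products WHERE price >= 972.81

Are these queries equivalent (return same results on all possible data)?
No, not equivalent

Query 1 returns: [('Lamp',), ('Chair',)]
Query 2 returns: [('Lamp',), ('Chair',), ('Monitor',)]

Reason: > vs >= gives different results when price = 972.81 exists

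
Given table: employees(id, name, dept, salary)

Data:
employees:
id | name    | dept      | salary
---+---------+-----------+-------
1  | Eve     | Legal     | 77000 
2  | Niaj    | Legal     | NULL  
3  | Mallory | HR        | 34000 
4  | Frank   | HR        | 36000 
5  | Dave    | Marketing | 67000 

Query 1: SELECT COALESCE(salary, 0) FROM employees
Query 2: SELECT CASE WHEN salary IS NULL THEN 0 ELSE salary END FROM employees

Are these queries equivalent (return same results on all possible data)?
Yes, equivalent

Both queries return: [(0,), (34000,), (36000,), (67000,), (77000,)]

Reason: COALESCE vs CASE for NULL handling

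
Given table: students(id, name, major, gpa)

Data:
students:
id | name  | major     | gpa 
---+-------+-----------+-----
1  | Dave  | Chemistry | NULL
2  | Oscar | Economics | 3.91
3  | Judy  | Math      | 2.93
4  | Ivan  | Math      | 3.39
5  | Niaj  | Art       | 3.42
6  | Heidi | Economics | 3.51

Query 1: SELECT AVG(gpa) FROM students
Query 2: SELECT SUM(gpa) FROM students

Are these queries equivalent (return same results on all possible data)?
No, not equivalent

Query 1 returns: [(3.432,)]
Query 2 returns: [(17.16,)]

Reason: AVG vs SUM give different aggregate values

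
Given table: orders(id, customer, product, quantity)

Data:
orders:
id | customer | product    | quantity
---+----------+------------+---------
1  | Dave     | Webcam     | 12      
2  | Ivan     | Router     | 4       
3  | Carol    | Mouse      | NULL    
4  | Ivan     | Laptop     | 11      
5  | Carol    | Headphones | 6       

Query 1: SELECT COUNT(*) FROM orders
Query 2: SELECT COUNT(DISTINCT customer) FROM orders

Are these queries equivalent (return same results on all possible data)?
No, not equivalent

Query 1 returns: [(5,)]
Query 2 returns: [(3,)]

Reason: COUNT(*) counts rows, COUNT(DISTINCT customer) counts unique customers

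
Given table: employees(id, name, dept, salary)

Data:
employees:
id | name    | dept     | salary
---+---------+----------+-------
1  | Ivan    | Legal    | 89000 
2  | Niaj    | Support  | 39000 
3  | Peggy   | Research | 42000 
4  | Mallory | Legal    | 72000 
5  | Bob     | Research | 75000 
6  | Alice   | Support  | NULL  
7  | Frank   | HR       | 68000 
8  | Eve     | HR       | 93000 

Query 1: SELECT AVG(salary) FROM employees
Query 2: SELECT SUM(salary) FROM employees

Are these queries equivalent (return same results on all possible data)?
No, not equivalent

Query 1 returns: [(68285.71428571429,)]
Query 2 returns: [(478000,)]

Reason: AVG vs SUM give different aggregate values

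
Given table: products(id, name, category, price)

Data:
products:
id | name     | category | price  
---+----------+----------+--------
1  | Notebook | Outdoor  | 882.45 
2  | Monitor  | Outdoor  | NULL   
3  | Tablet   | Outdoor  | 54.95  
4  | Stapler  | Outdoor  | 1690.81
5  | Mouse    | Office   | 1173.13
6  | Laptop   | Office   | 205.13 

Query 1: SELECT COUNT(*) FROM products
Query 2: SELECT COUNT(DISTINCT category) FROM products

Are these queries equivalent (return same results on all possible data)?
No, not equivalent

Query 1 returns: [(6,)]
Query 2 returns: [(2,)]

Reason: COUNT(*) counts rows, COUNT(DISTINCT category) counts unique categorys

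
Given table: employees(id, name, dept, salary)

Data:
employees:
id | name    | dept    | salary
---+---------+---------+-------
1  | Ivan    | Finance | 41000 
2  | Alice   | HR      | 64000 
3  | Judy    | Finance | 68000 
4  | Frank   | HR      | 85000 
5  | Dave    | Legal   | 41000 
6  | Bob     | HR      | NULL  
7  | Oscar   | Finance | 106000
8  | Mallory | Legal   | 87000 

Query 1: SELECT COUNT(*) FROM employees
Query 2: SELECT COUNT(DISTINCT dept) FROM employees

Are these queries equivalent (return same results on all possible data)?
No, not equivalent

Query 1 returns: [(8,)]
Query 2 returns: [(3,)]

Reason: COUNT(*) counts rows, COUNT(DISTINCT dept) counts unique depts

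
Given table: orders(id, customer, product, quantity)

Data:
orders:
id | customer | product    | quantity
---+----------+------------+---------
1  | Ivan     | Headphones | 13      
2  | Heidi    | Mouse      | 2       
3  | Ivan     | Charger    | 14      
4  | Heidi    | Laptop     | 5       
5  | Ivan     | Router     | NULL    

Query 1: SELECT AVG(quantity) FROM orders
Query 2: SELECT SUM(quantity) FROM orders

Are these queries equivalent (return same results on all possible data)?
No, not equivalent

Query 1 returns: [(8.5,)]
Query 2 returns: [(34,)]

Reason: AVG vs SUM give different aggregate values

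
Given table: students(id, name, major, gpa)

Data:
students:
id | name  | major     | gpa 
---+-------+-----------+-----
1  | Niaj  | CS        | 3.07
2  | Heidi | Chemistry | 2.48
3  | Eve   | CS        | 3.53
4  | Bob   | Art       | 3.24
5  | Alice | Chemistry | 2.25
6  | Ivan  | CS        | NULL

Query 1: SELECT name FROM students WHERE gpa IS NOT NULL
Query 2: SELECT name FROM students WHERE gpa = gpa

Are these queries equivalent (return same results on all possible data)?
Yes, equivalent

Both queries return: [('Alice',), ('Bob',), ('Eve',), ('Heidi',), ('Niaj',)]

Reason: IS NOT NULL vs self-equality (both exclude NULLs)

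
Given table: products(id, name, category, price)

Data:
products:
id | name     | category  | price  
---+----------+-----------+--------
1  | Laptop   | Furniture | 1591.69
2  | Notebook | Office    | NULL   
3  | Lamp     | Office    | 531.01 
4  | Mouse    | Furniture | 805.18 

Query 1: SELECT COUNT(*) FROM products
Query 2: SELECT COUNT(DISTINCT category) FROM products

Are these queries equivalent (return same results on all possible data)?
No, not equivalent

Query 1 returns: [(4,)]
Query 2 returns: [(2,)]

Reason: COUNT(*) counts rows, COUNT(DISTINCT category) counts unique categorys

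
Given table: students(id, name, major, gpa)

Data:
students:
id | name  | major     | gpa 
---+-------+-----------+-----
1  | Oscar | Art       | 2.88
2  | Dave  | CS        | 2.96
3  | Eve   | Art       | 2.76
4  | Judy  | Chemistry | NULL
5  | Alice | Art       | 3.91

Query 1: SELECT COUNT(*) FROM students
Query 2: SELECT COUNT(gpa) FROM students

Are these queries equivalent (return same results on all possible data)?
No, not equivalent

Query 1 returns: [(5,)]
Query 2 returns: [(4,)]

Reason: COUNT(*) includes NULLs, COUNT(column) excludes them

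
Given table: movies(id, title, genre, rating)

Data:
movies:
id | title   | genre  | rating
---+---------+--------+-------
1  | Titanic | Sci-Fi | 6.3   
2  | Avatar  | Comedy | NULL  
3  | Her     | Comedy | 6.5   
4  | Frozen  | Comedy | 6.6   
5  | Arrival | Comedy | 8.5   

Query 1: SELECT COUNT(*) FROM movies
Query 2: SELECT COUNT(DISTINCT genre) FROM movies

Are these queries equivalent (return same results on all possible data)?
No, not equivalent

Query 1 returns: [(5,)]
Query 2 returns: [(2,)]

Reason: COUNT(*) counts rows, COUNT(DISTINCT genre) counts unique genres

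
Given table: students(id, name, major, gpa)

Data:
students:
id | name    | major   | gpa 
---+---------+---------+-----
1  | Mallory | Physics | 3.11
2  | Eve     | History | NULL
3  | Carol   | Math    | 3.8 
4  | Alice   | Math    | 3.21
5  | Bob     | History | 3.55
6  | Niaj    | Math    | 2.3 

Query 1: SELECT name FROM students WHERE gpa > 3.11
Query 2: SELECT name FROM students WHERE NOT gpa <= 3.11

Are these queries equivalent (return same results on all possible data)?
Yes, equivalent

Both queries return: [('Alice',), ('Bob',), ('Carol',)]

Reason: Both filter gpa > 3.11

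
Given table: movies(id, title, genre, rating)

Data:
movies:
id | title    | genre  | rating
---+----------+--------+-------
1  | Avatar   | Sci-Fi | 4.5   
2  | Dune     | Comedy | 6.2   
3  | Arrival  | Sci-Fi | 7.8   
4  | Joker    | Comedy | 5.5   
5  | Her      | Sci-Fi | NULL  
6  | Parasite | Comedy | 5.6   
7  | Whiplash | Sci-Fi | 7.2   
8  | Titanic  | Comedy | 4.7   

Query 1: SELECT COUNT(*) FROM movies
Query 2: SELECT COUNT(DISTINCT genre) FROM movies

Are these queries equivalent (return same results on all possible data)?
No, not equivalent

Query 1 returns: [(8,)]
Query 2 returns: [(2,)]

Reason: COUNT(*) counts rows, COUNT(DISTINCT genre) counts unique genres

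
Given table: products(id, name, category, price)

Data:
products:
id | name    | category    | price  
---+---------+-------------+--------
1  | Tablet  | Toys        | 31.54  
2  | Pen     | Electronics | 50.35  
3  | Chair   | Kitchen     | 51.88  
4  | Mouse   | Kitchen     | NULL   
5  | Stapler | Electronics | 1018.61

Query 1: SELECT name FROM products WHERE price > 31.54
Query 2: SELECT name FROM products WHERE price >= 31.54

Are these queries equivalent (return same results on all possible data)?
No, not equivalent

Query 1 returns: [('Pen',), ('Chair',), ('Stapler',)]
Query 2 returns: [('Tablet',), ('Pen',), ('Chair',), ('Stapler',)]

Reason: > vs >= gives different results when price = 31.54 exists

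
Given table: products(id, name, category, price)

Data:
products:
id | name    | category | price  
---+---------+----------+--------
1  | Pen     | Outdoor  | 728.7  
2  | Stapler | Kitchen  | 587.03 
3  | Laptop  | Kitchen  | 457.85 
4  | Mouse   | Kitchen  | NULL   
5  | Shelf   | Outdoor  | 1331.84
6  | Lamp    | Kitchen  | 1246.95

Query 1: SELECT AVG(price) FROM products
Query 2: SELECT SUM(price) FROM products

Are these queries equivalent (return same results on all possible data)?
No, not equivalent

Query 1 returns: [(870.4739999999999,)]
Query 2 returns: [(4352.37,)]

Reason: AVG vs SUM give different aggregate values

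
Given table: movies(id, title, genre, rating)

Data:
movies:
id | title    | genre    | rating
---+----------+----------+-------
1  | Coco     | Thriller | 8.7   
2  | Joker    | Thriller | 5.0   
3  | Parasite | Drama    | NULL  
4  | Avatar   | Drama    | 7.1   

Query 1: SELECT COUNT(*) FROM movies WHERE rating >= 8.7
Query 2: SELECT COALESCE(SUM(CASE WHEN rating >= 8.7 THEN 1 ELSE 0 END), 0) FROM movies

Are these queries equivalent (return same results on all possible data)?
Yes, equivalent

Both queries return: [(1,)]

Reason: COUNT with WHERE vs conditional SUM (COALESCE handles empty-table NULL)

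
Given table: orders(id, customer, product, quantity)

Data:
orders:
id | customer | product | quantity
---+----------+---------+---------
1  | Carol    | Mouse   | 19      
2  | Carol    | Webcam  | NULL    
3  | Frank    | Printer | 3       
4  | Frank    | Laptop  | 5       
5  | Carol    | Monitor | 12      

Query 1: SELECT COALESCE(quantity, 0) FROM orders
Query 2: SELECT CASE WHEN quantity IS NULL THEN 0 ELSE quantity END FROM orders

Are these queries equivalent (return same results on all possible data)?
Yes, equivalent

Both queries return: [(0,), (3,), (5,), (12,), (19,)]

Reason: COALESCE vs CASE for NULL handling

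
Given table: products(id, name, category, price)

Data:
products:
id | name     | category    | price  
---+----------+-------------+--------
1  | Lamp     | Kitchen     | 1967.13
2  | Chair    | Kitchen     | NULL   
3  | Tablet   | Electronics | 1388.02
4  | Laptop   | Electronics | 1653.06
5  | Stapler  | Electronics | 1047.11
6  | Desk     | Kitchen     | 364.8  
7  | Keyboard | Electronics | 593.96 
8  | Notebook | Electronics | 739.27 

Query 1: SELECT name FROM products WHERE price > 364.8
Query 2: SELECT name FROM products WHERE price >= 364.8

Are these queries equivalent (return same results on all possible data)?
No, not equivalent

Query 1 returns: [('Lamp',), ('Tablet',), ('Laptop',), ('Stapler',), ('Keyboard',), ('Notebook',)]
Query 2 returns: [('Lamp',), ('Tablet',), ('Laptop',), ('Stapler',), ('Desk',), ('Keyboard',), ('Notebook',)]

Reason: > vs >= gives different results when price = 364.8 exists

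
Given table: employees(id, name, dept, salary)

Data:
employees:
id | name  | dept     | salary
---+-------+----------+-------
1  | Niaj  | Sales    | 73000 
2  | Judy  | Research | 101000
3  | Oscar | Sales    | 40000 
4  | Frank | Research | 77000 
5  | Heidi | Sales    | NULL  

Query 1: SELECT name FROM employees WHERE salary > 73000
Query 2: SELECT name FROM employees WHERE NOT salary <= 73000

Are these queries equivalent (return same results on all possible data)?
Yes, equivalent

Both queries return: [('Frank',), ('Judy',)]

Reason: Both filter salary > 73000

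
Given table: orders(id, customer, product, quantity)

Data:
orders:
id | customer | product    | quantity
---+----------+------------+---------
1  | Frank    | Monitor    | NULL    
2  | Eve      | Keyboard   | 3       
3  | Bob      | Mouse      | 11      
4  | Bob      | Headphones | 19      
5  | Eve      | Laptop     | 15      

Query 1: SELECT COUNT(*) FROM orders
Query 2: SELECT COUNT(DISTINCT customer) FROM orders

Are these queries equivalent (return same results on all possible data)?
No, not equivalent

Query 1 returns: [(5,)]
Query 2 returns: [(3,)]

Reason: COUNT(*) counts rows, COUNT(DISTINCT customer) counts unique customers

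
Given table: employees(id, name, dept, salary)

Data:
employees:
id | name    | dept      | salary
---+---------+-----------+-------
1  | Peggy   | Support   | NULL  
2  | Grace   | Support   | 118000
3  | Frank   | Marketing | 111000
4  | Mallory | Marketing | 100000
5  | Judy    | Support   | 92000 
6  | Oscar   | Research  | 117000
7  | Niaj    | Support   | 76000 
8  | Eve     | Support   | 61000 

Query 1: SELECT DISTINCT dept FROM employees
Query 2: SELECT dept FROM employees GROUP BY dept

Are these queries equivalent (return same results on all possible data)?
Yes, equivalent

Both queries return: [('Marketing',), ('Research',), ('Support',)]

Reason: Both get unique depts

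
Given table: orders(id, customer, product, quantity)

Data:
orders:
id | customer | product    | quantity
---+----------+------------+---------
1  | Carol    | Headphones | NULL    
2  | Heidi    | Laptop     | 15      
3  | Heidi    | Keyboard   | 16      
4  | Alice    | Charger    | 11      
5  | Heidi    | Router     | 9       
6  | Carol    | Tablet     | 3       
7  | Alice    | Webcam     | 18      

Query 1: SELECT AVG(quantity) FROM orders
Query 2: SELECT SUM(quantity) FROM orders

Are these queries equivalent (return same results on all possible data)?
No, not equivalent

Query 1 returns: [(12.0,)]
Query 2 returns: [(72,)]

Reason: AVG vs SUM give different aggregate values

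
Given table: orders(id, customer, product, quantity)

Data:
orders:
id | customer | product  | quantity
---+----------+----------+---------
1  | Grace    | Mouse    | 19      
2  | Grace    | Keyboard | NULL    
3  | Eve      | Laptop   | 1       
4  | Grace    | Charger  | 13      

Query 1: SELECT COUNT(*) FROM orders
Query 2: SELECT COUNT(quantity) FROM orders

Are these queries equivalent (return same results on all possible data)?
No, not equivalent

Query 1 returns: [(4,)]
Query 2 returns: [(3,)]

Reason: COUNT(*) includes NULLs, COUNT(column) excludes them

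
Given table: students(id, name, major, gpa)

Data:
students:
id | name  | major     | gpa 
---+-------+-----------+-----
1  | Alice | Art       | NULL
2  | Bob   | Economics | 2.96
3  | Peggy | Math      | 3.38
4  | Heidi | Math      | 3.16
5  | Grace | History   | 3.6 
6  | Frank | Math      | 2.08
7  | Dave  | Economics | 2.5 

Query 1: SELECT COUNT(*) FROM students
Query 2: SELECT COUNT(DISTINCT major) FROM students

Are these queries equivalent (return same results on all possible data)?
No, not equivalent

Query 1 returns: [(7,)]
Query 2 returns: [(4,)]

Reason: COUNT(*) counts rows, COUNT(DISTINCT major) counts unique majors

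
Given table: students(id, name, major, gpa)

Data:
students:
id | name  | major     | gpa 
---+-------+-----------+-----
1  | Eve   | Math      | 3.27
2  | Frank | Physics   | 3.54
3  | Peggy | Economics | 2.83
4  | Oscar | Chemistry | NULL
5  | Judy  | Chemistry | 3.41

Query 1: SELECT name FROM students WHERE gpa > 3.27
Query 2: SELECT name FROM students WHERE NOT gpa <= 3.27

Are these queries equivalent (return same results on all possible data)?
Yes, equivalent

Both queries return: [('Frank',), ('Judy',)]

Reason: Both filter gpa > 3.27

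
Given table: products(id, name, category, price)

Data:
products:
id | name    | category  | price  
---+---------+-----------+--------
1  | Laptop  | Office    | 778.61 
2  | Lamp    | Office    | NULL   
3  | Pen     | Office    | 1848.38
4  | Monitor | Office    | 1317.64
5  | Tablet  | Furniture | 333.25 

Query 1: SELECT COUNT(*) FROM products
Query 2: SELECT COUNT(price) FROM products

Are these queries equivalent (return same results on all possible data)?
No, not equivalent

Query 1 returns: [(5,)]
Query 2 returns: [(4,)]

Reason: COUNT(*) includes NULLs, COUNT(column) excludes them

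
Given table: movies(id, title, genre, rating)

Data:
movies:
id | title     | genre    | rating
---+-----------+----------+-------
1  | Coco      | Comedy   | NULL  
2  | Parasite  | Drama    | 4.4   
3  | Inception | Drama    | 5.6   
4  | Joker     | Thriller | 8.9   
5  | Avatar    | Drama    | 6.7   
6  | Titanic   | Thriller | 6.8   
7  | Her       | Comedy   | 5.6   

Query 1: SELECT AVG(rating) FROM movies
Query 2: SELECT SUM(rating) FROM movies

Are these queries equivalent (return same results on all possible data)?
No, not equivalent

Query 1 returns: [(6.333333333333333,)]
Query 2 returns: [(38.0,)]

Reason: AVG vs SUM give different aggregate values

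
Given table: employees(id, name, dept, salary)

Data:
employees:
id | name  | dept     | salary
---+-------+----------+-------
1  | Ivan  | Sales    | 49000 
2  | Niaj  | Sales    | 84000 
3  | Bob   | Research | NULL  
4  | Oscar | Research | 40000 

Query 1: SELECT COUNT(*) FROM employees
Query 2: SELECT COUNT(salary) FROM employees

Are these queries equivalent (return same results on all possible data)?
No, not equivalent

Query 1 returns: [(4,)]
Query 2 returns: [(3,)]

Reason: COUNT(*) includes NULLs, COUNT(column) excludes them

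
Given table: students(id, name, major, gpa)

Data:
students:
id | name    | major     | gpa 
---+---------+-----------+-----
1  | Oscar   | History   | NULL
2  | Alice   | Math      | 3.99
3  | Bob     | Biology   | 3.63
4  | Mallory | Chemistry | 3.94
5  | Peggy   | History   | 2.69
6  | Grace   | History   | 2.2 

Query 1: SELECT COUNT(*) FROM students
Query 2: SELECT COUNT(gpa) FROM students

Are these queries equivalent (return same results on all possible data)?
No, not equivalent

Query 1 returns: [(6,)]
Query 2 returns: [(5,)]

Reason: COUNT(*) includes NULLs, COUNT(column) excludes them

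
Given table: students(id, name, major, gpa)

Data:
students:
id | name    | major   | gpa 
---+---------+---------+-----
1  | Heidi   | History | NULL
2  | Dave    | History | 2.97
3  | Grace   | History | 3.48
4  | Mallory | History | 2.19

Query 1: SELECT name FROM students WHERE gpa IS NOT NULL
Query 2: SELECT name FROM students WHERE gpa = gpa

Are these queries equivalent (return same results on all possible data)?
Yes, equivalent

Both queries return: [('Dave',), ('Grace',), ('Mallory',)]

Reason: IS NOT NULL vs self-equality (both exclude NULLs)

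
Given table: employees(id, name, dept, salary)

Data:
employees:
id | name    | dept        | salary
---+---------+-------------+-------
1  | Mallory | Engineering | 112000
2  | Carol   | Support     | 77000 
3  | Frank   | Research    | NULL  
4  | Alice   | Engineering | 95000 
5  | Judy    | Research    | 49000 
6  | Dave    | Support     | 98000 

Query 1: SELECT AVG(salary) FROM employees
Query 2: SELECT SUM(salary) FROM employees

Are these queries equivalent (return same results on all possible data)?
No, not equivalent

Query 1 returns: [(86200.0,)]
Query 2 returns: [(431000,)]

Reason: AVG vs SUM give different aggregate values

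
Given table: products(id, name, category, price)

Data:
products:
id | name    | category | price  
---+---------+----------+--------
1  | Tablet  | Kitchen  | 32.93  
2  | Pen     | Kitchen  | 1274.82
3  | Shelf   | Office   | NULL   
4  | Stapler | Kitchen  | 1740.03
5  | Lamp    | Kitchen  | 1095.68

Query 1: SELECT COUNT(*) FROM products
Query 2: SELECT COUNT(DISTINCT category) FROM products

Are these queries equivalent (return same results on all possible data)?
No, not equivalent

Query 1 returns: [(5,)]
Query 2 returns: [(2,)]

Reason: COUNT(*) counts rows, COUNT(DISTINCT category) counts unique categorys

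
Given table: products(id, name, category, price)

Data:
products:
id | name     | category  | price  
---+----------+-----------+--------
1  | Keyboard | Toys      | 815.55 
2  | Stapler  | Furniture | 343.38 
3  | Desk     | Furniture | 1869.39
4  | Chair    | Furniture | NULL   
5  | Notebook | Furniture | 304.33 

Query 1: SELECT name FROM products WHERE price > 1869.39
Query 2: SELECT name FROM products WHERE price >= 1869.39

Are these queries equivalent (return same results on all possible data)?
No, not equivalent

Query 1 returns: []
Query 2 returns: [('Desk',)]

Reason: > vs >= gives different results when price = 1869.39 exists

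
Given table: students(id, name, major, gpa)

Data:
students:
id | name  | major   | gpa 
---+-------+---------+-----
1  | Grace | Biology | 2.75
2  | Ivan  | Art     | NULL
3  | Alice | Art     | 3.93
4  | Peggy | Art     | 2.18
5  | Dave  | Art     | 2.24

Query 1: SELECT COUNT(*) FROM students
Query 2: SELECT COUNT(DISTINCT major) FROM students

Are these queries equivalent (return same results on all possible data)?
No, not equivalent

Query 1 returns: [(5,)]
Query 2 returns: [(2,)]

Reason: COUNT(*) counts rows, COUNT(DISTINCT major) counts unique majors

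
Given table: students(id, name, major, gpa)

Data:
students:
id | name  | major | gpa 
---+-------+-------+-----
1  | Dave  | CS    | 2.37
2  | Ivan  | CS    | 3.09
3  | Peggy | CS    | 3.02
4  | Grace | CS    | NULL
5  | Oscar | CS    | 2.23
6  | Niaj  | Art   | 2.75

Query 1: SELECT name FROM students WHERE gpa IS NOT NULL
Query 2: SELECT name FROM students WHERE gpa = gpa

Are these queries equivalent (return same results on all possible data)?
Yes, equivalent

Both queries return: [('Dave',), ('Ivan',), ('Niaj',), ('Oscar',), ('Peggy',)]

Reason: IS NOT NULL vs self-equality (both exclude NULLs)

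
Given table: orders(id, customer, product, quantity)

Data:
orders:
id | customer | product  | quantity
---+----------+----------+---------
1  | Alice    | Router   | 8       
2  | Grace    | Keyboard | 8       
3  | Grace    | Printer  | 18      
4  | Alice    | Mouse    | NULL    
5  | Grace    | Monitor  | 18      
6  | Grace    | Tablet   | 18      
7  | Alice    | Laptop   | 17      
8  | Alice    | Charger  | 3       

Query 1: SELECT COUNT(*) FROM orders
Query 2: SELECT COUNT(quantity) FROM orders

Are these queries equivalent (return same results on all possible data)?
No, not equivalent

Query 1 returns: [(8,)]
Query 2 returns: [(7,)]

Reason: COUNT(*) includes NULLs, COUNT(column) excludes them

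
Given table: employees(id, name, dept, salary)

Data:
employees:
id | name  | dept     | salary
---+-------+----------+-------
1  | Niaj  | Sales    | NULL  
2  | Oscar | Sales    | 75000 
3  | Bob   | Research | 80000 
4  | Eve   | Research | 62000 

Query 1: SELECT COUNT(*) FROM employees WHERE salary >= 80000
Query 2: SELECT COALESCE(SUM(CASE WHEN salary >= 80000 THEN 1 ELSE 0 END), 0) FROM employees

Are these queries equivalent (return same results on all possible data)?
Yes, equivalent

Both queries return: [(1,)]

Reason: COUNT with WHERE vs conditional SUM (COALESCE handles empty-table NULL)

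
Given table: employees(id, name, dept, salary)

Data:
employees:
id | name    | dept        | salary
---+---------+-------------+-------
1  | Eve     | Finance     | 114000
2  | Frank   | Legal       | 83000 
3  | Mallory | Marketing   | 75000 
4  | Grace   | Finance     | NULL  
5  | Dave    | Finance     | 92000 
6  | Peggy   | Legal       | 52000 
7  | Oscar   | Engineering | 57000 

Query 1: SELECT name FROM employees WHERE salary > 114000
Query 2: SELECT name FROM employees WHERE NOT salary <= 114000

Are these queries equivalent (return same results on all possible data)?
Yes, equivalent

Both queries return: []

Reason: Both filter salary > 114000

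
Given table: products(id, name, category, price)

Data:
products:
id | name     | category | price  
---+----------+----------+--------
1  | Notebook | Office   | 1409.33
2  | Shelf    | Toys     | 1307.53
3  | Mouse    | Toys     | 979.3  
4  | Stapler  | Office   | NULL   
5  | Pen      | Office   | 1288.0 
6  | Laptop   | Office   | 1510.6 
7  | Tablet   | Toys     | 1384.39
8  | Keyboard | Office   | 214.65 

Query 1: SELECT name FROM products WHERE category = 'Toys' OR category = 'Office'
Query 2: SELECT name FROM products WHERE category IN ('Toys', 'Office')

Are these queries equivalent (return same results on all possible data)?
Yes, equivalent

Both queries return: [('Keyboard',), ('Laptop',), ('Mouse',), ('Notebook',), ('Pen',), ('Shelf',), ('Stapler',), ('Tablet',)]

Reason: OR vs IN are equivalent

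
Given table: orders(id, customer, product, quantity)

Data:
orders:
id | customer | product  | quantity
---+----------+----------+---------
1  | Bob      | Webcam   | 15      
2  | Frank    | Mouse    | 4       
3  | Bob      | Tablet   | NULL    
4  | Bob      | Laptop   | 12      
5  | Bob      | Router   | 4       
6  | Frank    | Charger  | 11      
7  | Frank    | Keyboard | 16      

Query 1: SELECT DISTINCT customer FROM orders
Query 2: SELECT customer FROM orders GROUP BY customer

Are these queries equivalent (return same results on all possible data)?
Yes, equivalent

Both queries return: [('Bob',), ('Frank',)]

Reason: Both get unique customers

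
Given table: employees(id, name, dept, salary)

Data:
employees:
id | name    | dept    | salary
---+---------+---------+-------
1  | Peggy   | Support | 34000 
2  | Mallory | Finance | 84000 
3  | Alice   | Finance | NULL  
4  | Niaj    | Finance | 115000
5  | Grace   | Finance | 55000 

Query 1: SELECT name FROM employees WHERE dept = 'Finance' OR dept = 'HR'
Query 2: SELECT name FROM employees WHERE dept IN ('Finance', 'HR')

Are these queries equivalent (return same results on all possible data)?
Yes, equivalent

Both queries return: [('Alice',), ('Grace',), ('Mallory',), ('Niaj',)]

Reason: OR vs IN are equivalent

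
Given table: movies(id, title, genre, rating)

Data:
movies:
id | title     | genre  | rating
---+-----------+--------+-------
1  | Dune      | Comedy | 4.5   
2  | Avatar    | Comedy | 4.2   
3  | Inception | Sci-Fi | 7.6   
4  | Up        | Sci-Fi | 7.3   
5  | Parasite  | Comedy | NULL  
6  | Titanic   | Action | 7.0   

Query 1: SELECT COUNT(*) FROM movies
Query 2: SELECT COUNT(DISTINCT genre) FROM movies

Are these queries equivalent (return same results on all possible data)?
No, not equivalent

Query 1 returns: [(6,)]
Query 2 returns: [(3,)]

Reason: COUNT(*) counts rows, COUNT(DISTINCT genre) counts unique genres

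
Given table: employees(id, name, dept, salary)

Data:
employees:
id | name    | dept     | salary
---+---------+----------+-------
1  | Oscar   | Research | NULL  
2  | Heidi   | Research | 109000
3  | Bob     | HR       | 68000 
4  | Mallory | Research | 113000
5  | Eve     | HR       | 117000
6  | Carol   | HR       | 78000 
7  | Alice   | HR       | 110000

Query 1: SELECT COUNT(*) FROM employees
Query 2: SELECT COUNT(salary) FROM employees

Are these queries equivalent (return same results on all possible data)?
No, not equivalent

Query 1 returns: [(7,)]
Query 2 returns: [(6,)]

Reason: COUNT(*) includes NULLs, COUNT(column) excludes them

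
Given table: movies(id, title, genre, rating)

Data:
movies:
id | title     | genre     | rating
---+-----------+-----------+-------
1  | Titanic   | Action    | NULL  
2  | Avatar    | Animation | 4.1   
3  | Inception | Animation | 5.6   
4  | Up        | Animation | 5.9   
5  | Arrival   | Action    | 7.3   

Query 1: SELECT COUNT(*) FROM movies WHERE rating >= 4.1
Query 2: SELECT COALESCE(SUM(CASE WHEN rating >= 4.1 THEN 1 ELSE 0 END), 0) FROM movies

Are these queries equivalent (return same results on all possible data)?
Yes, equivalent

Both queries return: [(4,)]

Reason: COUNT with WHERE vs conditional SUM (COALESCE handles empty-table NULL)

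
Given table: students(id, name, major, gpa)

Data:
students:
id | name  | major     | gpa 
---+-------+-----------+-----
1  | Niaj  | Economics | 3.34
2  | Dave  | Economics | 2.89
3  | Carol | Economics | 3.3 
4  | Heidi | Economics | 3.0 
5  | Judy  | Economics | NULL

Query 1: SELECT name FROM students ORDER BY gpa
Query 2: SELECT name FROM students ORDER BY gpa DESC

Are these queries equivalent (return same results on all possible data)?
No, not equivalent

Query 1 returns: [('Judy',), ('Dave',), ('Heidi',), ('Carol',), ('Niaj',)]
Query 2 returns: [('Niaj',), ('Carol',), ('Heidi',), ('Dave',), ('Judy',)]

Reason: ASC vs DESC gives opposite ordering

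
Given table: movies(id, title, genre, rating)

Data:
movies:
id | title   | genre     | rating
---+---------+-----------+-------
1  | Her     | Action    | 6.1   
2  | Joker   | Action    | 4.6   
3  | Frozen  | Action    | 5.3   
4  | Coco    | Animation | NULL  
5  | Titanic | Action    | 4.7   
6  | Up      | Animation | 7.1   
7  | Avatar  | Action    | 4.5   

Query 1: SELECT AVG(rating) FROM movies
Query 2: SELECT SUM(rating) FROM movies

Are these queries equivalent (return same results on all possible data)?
No, not equivalent

Query 1 returns: [(5.383333333333333,)]
Query 2 returns: [(32.3,)]

Reason: AVG vs SUM give different aggregate values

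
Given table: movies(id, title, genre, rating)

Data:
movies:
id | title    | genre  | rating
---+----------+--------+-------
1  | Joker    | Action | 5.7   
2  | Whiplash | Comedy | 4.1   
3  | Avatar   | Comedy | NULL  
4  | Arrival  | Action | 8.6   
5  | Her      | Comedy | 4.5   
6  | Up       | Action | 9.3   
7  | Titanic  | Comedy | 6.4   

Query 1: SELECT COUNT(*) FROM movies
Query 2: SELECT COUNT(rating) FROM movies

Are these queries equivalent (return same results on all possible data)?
No, not equivalent

Query 1 returns: [(7,)]
Query 2 returns: [(6,)]

Reason: COUNT(*) includes NULLs, COUNT(column) excludes them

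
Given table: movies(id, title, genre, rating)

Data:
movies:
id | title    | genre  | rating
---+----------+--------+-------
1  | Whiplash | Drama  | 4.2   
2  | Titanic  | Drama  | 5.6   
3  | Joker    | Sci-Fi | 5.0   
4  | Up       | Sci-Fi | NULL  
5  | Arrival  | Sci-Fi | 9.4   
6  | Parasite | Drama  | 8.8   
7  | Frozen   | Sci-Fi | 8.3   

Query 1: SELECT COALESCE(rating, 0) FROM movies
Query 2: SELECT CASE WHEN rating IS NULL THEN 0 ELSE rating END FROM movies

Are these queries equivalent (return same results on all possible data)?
Yes, equivalent

Both queries return: [(0,), (4.2,), (5.0,), (5.6,), (8.3,), (8.8,), (9.4,)]

Reason: COALESCE vs CASE for NULL handling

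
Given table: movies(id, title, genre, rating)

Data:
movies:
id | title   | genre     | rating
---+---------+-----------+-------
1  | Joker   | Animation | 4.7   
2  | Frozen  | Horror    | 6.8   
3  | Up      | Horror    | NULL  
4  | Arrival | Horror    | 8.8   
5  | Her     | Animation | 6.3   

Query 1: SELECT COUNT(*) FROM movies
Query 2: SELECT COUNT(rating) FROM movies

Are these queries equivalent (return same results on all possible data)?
No, not equivalent

Query 1 returns: [(5,)]
Query 2 returns: [(4,)]

Reason: COUNT(*) includes NULLs, COUNT(column) excludes them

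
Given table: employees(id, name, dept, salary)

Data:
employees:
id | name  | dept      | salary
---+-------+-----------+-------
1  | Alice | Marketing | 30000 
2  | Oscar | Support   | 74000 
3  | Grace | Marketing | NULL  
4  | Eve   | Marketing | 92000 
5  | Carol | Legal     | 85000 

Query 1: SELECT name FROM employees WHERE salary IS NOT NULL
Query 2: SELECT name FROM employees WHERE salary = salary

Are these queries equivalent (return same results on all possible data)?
Yes, equivalent

Both queries return: [('Alice',), ('Carol',), ('Eve',), ('Oscar',)]

Reason: IS NOT NULL vs self-equality (both exclude NULLs)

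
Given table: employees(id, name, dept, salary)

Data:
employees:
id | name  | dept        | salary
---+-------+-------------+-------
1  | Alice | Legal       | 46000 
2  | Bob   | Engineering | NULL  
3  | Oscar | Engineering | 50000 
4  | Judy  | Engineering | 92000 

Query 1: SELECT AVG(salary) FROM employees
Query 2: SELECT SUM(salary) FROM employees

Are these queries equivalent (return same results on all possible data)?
No, not equivalent

Query 1 returns: [(62666.666666666664,)]
Query 2 returns: [(188000,)]

Reason: AVG vs SUM give different aggregate values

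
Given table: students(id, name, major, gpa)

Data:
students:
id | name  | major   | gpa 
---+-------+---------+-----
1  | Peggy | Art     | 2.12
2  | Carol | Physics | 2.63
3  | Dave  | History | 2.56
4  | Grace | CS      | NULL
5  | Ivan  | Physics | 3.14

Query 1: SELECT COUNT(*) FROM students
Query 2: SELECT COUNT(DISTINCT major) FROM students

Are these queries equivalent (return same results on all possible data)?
No, not equivalent

Query 1 returns: [(5,)]
Query 2 returns: [(4,)]

Reason: COUNT(*) counts rows, COUNT(DISTINCT major) counts unique majors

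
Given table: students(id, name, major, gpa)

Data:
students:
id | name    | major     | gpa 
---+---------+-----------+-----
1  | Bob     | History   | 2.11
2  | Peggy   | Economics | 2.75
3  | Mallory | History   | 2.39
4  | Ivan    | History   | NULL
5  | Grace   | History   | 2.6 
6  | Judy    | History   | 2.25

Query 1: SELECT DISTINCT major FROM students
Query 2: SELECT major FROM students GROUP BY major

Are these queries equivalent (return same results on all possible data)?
Yes, equivalent

Both queries return: [('Economics',), ('History',)]

Reason: Both get unique majors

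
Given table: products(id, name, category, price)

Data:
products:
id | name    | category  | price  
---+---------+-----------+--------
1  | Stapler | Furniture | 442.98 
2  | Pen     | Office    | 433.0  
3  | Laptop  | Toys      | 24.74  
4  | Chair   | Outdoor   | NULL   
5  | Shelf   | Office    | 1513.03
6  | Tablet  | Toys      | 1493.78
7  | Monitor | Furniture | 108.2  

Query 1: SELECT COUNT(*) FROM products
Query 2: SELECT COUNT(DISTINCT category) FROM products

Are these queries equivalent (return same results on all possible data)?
No, not equivalent

Query 1 returns: [(7,)]
Query 2 returns: [(4,)]

Reason: COUNT(*) counts rows, COUNT(DISTINCT category) counts unique categorys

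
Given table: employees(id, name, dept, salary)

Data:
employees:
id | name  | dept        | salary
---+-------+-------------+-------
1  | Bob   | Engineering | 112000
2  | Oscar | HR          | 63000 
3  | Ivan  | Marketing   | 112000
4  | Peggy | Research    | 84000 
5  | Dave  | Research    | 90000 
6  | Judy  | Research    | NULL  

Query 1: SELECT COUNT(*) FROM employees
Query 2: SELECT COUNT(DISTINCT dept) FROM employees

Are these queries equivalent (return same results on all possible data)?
No, not equivalent

Query 1 returns: [(6,)]
Query 2 returns: [(4,)]

Reason: COUNT(*) counts rows, COUNT(DISTINCT dept) counts unique depts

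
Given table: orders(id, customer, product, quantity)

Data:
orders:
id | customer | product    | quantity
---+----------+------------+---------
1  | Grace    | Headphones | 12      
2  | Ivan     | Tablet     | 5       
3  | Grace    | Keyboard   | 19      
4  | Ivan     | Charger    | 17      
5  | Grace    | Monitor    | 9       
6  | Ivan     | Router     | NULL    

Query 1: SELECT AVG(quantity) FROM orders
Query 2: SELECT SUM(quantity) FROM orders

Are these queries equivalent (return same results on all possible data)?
No, not equivalent

Query 1 returns: [(12.4,)]
Query 2 returns: [(62,)]

Reason: AVG vs SUM give different aggregate values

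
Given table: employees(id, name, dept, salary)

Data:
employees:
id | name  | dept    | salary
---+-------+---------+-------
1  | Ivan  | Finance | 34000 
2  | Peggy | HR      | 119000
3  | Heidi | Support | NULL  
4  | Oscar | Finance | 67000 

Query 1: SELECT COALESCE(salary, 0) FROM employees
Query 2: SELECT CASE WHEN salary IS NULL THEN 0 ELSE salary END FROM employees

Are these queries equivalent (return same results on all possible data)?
Yes, equivalent

Both queries return: [(0,), (34000,), (67000,), (119000,)]

Reason: COALESCE vs CASE for NULL handling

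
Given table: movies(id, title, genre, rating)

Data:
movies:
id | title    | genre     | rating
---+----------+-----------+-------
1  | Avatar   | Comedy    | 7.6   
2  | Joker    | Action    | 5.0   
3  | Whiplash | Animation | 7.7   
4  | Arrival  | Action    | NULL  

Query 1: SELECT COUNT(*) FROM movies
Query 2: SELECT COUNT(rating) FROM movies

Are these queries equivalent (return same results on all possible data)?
No, not equivalent

Query 1 returns: [(4,)]
Query 2 returns: [(3,)]

Reason: COUNT(*) includes NULLs, COUNT(column) excludes them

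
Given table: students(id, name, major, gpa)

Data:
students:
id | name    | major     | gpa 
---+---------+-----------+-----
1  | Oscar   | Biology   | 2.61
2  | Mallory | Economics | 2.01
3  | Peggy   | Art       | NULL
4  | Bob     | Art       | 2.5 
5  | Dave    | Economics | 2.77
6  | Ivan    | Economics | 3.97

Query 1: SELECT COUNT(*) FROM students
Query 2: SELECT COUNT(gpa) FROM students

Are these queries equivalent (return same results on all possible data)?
No, not equivalent

Query 1 returns: [(6,)]
Query 2 returns: [(5,)]

Reason: COUNT(*) includes NULLs, COUNT(column) excludes them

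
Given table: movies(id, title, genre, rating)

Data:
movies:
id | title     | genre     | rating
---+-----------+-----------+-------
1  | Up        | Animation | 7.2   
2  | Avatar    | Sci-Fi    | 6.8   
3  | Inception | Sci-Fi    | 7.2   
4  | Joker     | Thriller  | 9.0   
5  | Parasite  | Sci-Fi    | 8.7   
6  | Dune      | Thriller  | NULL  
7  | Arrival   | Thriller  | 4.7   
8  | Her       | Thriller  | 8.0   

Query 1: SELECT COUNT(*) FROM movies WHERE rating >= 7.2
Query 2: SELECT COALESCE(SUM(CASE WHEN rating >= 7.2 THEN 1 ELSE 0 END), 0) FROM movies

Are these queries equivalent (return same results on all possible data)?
Yes, equivalent

Both queries return: [(5,)]

Reason: COUNT with WHERE vs conditional SUM (COALESCE handles empty-table NULL)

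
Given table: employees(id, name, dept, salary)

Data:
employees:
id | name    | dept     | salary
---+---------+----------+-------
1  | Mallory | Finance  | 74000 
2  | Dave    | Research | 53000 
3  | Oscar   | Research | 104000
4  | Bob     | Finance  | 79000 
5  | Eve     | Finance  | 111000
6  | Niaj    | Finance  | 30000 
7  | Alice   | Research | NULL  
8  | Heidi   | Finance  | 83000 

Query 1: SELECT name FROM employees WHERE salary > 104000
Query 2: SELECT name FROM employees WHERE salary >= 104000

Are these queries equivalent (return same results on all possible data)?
No, not equivalent

Query 1 returns: [('Eve',)]
Query 2 returns: [('Oscar',), ('Eve',)]

Reason: > vs >= gives different results when salary = 104000 exists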